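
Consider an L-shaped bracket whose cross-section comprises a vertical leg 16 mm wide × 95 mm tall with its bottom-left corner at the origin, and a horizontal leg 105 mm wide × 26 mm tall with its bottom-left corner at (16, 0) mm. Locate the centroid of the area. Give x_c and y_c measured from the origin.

x_c = 46.86 mm, y_c = 25.34 mm

Part | A | x̄ᵢ | ȳᵢ | A·x̄ᵢ | A·ȳᵢ
vertical leg | 1520.00 | 8.00 | 47.50 | 12160.00 | 72200.00
horizontal leg | 2730.00 | 68.50 | 13.00 | 187005.00 | 35490.00
Σ | 4250.00 |  |  | 199165.00 | 107690.00
x_c = 199165.00 / 4250.00 = 46.86 mm
y_c = 107690.00 / 4250.00 = 25.34 mm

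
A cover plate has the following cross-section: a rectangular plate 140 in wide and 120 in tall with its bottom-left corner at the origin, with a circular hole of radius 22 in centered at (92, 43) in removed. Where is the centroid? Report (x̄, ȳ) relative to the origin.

plate: A = 140 × 120 = 16800.00, centroid at (70.00, 60.00).
hole: A = −π·22² = -1520.53, centroid at (92.00, 43.00).
ΣA = 15279.47 in²
ΣAx̄ = (16800.00)(70.00) + (-1520.53)(92.00) = 1036111.16 in³
ΣAȳ = (16800.00)(60.00) + (-1520.53)(43.00) = 942617.17 in³
x̄ = 1036111.16 / 15279.47 = 67.81 in
ȳ = 942617.17 / 15279.47 = 61.69 in

x̄ = 67.81 in, ȳ = 61.69 in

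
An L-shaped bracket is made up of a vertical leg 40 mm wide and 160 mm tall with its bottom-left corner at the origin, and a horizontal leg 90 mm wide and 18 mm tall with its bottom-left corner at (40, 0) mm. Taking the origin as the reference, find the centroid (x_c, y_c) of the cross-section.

vertical leg: A = 40 × 160 = 6400.00, centroid at (20.00, 80.00).
horizontal leg: A = 90 × 18 = 1620.00, centroid at (85.00, 9.00).
ΣA = 8020.00 mm²
ΣAx_c = (6400.00)(20.00) + (1620.00)(85.00) = 265700.00 mm³
ΣAy_c = (6400.00)(80.00) + (1620.00)(9.00) = 526580.00 mm³
x_c = 265700.00 / 8020.00 = 33.13 mm
y_c = 526580.00 / 8020.00 = 65.66 mm

x_c = 33.13 mm, y_c = 65.66 mm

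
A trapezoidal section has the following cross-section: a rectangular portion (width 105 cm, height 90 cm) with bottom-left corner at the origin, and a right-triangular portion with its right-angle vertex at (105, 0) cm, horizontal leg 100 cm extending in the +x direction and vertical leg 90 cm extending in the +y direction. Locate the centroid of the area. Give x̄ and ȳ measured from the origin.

x̄ = 80.19 cm, ȳ = 40.16 cm

Part | A | x̄ᵢ | ȳᵢ | A·x̄ᵢ | A·ȳᵢ
rectangular portion | 9450.00 | 52.50 | 45.00 | 496125.00 | 425250.00
triangular portion | 4500.00 | 138.33 | 30.00 | 622500.00 | 135000.00
Σ | 13950.00 |  |  | 1118625.00 | 560250.00
x̄ = 1118625.00 / 13950.00 = 80.19 cm
ȳ = 560250.00 / 13950.00 = 40.16 cm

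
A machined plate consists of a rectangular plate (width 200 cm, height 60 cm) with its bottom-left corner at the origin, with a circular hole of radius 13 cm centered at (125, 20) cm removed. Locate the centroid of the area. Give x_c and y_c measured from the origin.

x_c = 98.84 cm, y_c = 30.46 cm

plate: A = 200 × 60 = 12000.00, centroid at (100.00, 30.00).
hole: A = −π·13² = -530.93, centroid at (125.00, 20.00).
ΣA = 11469.07 cm², ΣAx_c = 1133633.86 cm³, ΣAy_c = 349381.42 cm³.
x_c = 1133633.86/11469.07 = 98.84 cm; y_c = 349381.42/11469.07 = 30.46 cm.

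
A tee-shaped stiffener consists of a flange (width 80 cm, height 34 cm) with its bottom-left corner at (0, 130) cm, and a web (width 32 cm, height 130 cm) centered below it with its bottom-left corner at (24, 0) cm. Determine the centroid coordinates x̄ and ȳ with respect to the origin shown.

x̄ = 40.00 cm, ȳ = 97.42 cm

web: A = 32 × 130 = 4160.00, centroid at (40.00, 65.00).
flange: A = 80 × 34 = 2720.00, centroid at (40.00, 147.00).
ΣA = 6880.00 cm², ΣAx̄ = 275200.00 cm³, ΣAȳ = 670240.00 cm³.
x̄ = 275200.00/6880.00 = 40.00 cm; ȳ = 670240.00/6880.00 = 97.42 cm.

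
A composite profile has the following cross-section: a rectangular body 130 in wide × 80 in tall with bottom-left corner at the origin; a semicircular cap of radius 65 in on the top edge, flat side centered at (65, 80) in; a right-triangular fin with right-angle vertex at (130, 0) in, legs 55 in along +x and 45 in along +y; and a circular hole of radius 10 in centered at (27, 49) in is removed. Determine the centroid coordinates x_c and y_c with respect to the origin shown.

rectangular body: A = 130 × 80 = 10400.00, centroid at (65.00, 40.00).
semicircular top: A = ½π·65² = 6636.61, centroid at (65.00, 107.59).
triangular fin: A = ½·55·45 = 1237.50, centroid at (148.33, 15.00).
hole: A = −π·10² = -314.16, centroid at (27.00, 49.00).
ΣA = 17959.96 in²
ΣAx_c = (10400.00)(65.00) + (6636.61)(65.00) + (1237.50)(148.33) + (-314.16)(27.00) = 1282460.14 in³
ΣAy_c = (10400.00)(40.00) + (6636.61)(107.59) + (1237.50)(15.00) + (-314.16)(49.00) = 1133181.19 in³
x_c = 1282460.14 / 17959.96 = 71.41 in
y_c = 1133181.19 / 17959.96 = 63.09 in

x_c = 71.41 in, y_c = 63.09 in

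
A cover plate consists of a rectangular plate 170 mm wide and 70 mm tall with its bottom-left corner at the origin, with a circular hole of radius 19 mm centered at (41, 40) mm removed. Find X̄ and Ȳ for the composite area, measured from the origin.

plate: A = 170 × 70 = 11900.00, centroid at (85.00, 35.00).
hole: A = −π·19² = -1134.11, centroid at (41.00, 40.00).
ΣA = 10765.89 mm²
ΣAX̄ = (11900.00)(85.00) + (-1134.11)(41.00) = 965001.29 mm³
ΣAȲ = (11900.00)(35.00) + (-1134.11)(40.00) = 371135.40 mm³
X̄ = 965001.29 / 10765.89 = 89.64 mm
Ȳ = 371135.40 / 10765.89 = 34.47 mm

X̄ = 89.64 mm, Ȳ = 34.47 mm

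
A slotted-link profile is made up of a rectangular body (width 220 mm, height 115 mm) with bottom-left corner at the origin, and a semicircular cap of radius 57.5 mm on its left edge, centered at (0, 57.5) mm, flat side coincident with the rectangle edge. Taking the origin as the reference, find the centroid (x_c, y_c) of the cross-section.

rectangular body: A = 220 × 115 = 25300.00, centroid at (110.00, 57.50).
semicircular end: A = ½π·57.5² = 5193.45, centroid at (-24.40, 57.50).
ΣA = 30493.45 mm², ΣAx_c = 2656260.42 mm³, ΣAy_c = 1753373.11 mm³.
x_c = 2656260.42/30493.45 = 87.11 mm; y_c = 1753373.11/30493.45 = 57.50 mm.

x_c = 87.11 mm, y_c = 57.50 mm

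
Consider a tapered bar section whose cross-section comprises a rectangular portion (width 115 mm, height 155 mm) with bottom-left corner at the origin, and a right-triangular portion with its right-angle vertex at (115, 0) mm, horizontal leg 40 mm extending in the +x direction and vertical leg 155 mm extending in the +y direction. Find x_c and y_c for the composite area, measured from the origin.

x_c = 67.99 mm, y_c = 73.67 mm

rectangular portion: A = 115 × 155 = 17825.00, centroid at (57.50, 77.50).
triangular portion: A = ½·40·155 = 3100.00, centroid at (128.33, 51.67).
ΣA = 20925.00 mm²
ΣAx_c = (17825.00)(57.50) + (3100.00)(128.33) = 1422770.83 mm³
ΣAy_c = (17825.00)(77.50) + (3100.00)(51.67) = 1541604.17 mm³
x_c = 1422770.83 / 20925.00 = 67.99 mm
y_c = 1541604.17 / 20925.00 = 73.67 mm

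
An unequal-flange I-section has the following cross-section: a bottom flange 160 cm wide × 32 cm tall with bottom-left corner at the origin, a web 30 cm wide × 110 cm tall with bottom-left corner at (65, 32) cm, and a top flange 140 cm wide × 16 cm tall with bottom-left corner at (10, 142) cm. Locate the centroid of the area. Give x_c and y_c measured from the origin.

x_c = 80.00 cm, y_c = 66.14 cm

bottom flange: A = 160 × 32 = 5120.00, centroid at (80.00, 16.00).
web: A = 30 × 110 = 3300.00, centroid at (80.00, 87.00).
top flange: A = 140 × 16 = 2240.00, centroid at (80.00, 150.00).
ΣA = 10660.00 cm²
ΣAx_c = (5120.00)(80.00) + (3300.00)(80.00) + (2240.00)(80.00) = 852800.00 cm³
ΣAy_c = (5120.00)(16.00) + (3300.00)(87.00) + (2240.00)(150.00) = 705020.00 cm³
x_c = 852800.00 / 10660.00 = 80.00 cm
y_c = 705020.00 / 10660.00 = 66.14 cm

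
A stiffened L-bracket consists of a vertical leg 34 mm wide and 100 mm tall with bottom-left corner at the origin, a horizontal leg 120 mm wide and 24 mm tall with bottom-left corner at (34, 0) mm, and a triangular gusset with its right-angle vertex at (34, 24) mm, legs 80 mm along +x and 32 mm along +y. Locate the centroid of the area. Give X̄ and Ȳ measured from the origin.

vertical leg: A = 34 × 100 = 3400.00, centroid at (17.00, 50.00).
horizontal leg: A = 120 × 24 = 2880.00, centroid at (94.00, 12.00).
gusset: A = ½·80·32 = 1280.00, centroid at (60.67, 34.67).
ΣA = 7560.00 mm², ΣAX̄ = 406173.33 mm³, ΣAȲ = 248933.33 mm³.
X̄ = 406173.33/7560.00 = 53.73 mm; Ȳ = 248933.33/7560.00 = 32.93 mm.

X̄ = 53.73 mm, Ȳ = 32.93 mm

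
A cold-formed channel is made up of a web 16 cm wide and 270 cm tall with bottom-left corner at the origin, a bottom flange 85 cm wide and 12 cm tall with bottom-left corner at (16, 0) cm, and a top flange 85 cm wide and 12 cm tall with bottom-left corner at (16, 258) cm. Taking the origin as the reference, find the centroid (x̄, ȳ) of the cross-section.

Part | A | x̄ᵢ | ȳᵢ | A·x̄ᵢ | A·ȳᵢ
web | 4320.00 | 8.00 | 135.00 | 34560.00 | 583200.00
bottom flange | 1020.00 | 58.50 | 6.00 | 59670.00 | 6120.00
top flange | 1020.00 | 58.50 | 264.00 | 59670.00 | 269280.00
Σ | 6360.00 |  |  | 153900.00 | 858600.00
x̄ = 153900.00 / 6360.00 = 24.20 cm
ȳ = 858600.00 / 6360.00 = 135.00 cm

x̄ = 24.20 cm, ȳ = 135.00 cm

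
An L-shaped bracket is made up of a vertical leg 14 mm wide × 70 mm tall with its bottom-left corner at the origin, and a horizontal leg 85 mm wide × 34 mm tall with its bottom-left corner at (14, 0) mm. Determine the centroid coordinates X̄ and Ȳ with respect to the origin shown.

Part | A | x̄ᵢ | ȳᵢ | A·x̄ᵢ | A·ȳᵢ
vertical leg | 980.00 | 7.00 | 35.00 | 6860.00 | 34300.00
horizontal leg | 2890.00 | 56.50 | 17.00 | 163285.00 | 49130.00
Σ | 3870.00 |  |  | 170145.00 | 83430.00
X̄ = 170145.00 / 3870.00 = 43.97 mm
Ȳ = 83430.00 / 3870.00 = 21.56 mm

X̄ = 43.97 mm, Ȳ = 21.56 mm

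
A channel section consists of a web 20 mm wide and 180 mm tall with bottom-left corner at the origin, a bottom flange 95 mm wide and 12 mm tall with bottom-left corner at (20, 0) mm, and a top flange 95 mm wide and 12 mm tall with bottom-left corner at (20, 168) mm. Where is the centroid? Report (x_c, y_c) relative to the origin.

Part | A | x̄ᵢ | ȳᵢ | A·x̄ᵢ | A·ȳᵢ
web | 3600.00 | 10.00 | 90.00 | 36000.00 | 324000.00
bottom flange | 1140.00 | 67.50 | 6.00 | 76950.00 | 6840.00
top flange | 1140.00 | 67.50 | 174.00 | 76950.00 | 198360.00
Σ | 5880.00 |  |  | 189900.00 | 529200.00
x_c = 189900.00 / 5880.00 = 32.30 mm
y_c = 529200.00 / 5880.00 = 90.00 mm

x_c = 32.30 mm, y_c = 90.00 mm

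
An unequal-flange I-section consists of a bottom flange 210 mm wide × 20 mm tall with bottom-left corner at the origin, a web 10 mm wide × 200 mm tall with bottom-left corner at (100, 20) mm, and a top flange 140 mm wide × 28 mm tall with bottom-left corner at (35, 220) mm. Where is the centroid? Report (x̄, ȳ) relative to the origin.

Part | A | x̄ᵢ | ȳᵢ | A·x̄ᵢ | A·ȳᵢ
bottom flange | 4200.00 | 105.00 | 10.00 | 441000.00 | 42000.00
web | 2000.00 | 105.00 | 120.00 | 210000.00 | 240000.00
top flange | 3920.00 | 105.00 | 234.00 | 411600.00 | 917280.00
Σ | 10120.00 |  |  | 1062600.00 | 1199280.00
x̄ = 1062600.00 / 10120.00 = 105.00 mm
ȳ = 1199280.00 / 10120.00 = 118.51 mm

x̄ = 105.00 mm, ȳ = 118.51 mm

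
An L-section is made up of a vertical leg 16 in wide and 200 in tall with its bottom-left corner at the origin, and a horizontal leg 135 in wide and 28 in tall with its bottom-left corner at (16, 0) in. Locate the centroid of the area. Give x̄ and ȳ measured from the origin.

vertical leg: A = 16 × 200 = 3200.00, centroid at (8.00, 100.00).
horizontal leg: A = 135 × 28 = 3780.00, centroid at (83.50, 14.00).
ΣA = 6980.00 in², ΣAx̄ = 341230.00 in³, ΣAȳ = 372920.00 in³.
x̄ = 341230.00/6980.00 = 48.89 in; ȳ = 372920.00/6980.00 = 53.43 in.

x̄ = 48.89 in, ȳ = 53.43 in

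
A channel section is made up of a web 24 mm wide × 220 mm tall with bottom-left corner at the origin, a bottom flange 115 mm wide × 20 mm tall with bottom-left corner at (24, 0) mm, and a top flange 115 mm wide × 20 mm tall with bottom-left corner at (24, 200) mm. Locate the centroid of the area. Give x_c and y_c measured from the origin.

x_c = 44.36 mm, y_c = 110.00 mm

web: A = 24 × 220 = 5280.00, centroid at (12.00, 110.00).
bottom flange: A = 115 × 20 = 2300.00, centroid at (81.50, 10.00).
top flange: A = 115 × 20 = 2300.00, centroid at (81.50, 210.00).
ΣA = 9880.00 mm², ΣAx_c = 438260.00 mm³, ΣAy_c = 1086800.00 mm³.
x_c = 438260.00/9880.00 = 44.36 mm; y_c = 1086800.00/9880.00 = 110.00 mm.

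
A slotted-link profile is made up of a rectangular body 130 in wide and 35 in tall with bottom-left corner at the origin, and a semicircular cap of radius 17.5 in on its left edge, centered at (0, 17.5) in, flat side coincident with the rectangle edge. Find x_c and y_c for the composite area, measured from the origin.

x_c = 58.07 in, y_c = 17.50 in

rectangular body: A = 130 × 35 = 4550.00, centroid at (65.00, 17.50).
semicircular end: A = ½π·17.5² = 481.06, centroid at (-7.43, 17.50).
ΣA = 5031.06 in², ΣAx_c = 292177.08 in³, ΣAy_c = 88043.49 in³.
x_c = 292177.08/5031.06 = 58.07 in; y_c = 88043.49/5031.06 = 17.50 in.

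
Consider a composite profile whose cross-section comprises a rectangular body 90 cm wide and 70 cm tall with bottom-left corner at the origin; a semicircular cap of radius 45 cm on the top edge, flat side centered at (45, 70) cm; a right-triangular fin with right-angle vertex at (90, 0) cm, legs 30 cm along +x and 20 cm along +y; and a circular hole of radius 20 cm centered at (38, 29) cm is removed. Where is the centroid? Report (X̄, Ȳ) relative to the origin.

Part | A | x̄ᵢ | ȳᵢ | A·x̄ᵢ | A·ȳᵢ
rectangular body | 6300.00 | 45.00 | 35.00 | 283500.00 | 220500.00
semicircular top | 3180.86 | 45.00 | 89.10 | 143138.82 | 283410.38
triangular fin | 300.00 | 100.00 | 6.67 | 30000.00 | 2000.00
hole | -1256.64 | 38.00 | 29.00 | -47752.21 | -36442.47
Σ | 8524.23 |  |  | 408886.61 | 469467.90
X̄ = 408886.61 / 8524.23 = 47.97 cm
Ȳ = 469467.90 / 8524.23 = 55.07 cm

X̄ = 47.97 cm, Ȳ = 55.07 cm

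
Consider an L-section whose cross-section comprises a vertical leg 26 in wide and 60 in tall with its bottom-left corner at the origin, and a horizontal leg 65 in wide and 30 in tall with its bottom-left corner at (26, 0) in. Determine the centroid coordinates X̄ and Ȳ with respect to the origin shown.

vertical leg: A = 26 × 60 = 1560.00, centroid at (13.00, 30.00).
horizontal leg: A = 65 × 30 = 1950.00, centroid at (58.50, 15.00).
ΣA = 3510.00 in²
ΣAX̄ = (1560.00)(13.00) + (1950.00)(58.50) = 134355.00 in³
ΣAȲ = (1560.00)(30.00) + (1950.00)(15.00) = 76050.00 in³
X̄ = 134355.00 / 3510.00 = 38.28 in
Ȳ = 76050.00 / 3510.00 = 21.67 in

X̄ = 38.28 in, Ȳ = 21.67 in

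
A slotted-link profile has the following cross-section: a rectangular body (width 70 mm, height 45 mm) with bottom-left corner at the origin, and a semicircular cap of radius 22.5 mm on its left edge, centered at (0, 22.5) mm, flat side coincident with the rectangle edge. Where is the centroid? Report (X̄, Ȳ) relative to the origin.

X̄ = 26.02 mm, Ȳ = 22.50 mm

rectangular body: A = 70 × 45 = 3150.00, centroid at (35.00, 22.50).
semicircular end: A = ½π·22.5² = 795.22, centroid at (-9.55, 22.50).
ΣA = 3945.22 mm²
ΣAX̄ = (3150.00)(35.00) + (795.22)(-9.55) = 102656.25 mm³
ΣAȲ = (3150.00)(22.50) + (795.22)(22.50) = 88767.35 mm³
X̄ = 102656.25 / 3945.22 = 26.02 mm
Ȳ = 88767.35 / 3945.22 = 22.50 mm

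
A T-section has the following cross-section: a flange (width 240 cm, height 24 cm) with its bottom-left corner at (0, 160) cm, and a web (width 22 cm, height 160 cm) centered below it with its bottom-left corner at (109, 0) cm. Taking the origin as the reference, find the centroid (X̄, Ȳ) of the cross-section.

X̄ = 120.00 cm, Ȳ = 137.10 cm

web: A = 22 × 160 = 3520.00, centroid at (120.00, 80.00).
flange: A = 240 × 24 = 5760.00, centroid at (120.00, 172.00).
ΣA = 9280.00 cm², ΣAX̄ = 1113600.00 cm³, ΣAȲ = 1272320.00 cm³.
X̄ = 1113600.00/9280.00 = 120.00 cm; Ȳ = 1272320.00/9280.00 = 137.10 cm.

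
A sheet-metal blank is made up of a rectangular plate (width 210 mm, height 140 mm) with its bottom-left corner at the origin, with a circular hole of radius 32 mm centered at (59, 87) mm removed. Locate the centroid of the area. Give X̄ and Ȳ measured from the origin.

plate: A = 210 × 140 = 29400.00, centroid at (105.00, 70.00).
hole: A = −π·32² = -3216.99, centroid at (59.00, 87.00).
ΣA = 26183.01 mm², ΣAX̄ = 2897197.54 mm³, ΣAȲ = 1778121.79 mm³.
X̄ = 2897197.54/26183.01 = 110.65 mm; Ȳ = 1778121.79/26183.01 = 67.91 mm.

X̄ = 110.65 mm, Ȳ = 67.91 mm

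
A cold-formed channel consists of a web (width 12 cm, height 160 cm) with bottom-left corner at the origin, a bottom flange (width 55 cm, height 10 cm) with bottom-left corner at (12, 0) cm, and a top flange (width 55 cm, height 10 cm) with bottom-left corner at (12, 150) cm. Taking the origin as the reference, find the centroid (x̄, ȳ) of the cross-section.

x̄ = 18.20 cm, ȳ = 80.00 cm

web: A = 12 × 160 = 1920.00, centroid at (6.00, 80.00).
bottom flange: A = 55 × 10 = 550.00, centroid at (39.50, 5.00).
top flange: A = 55 × 10 = 550.00, centroid at (39.50, 155.00).
ΣA = 3020.00 cm²
ΣAx̄ = (1920.00)(6.00) + (550.00)(39.50) + (550.00)(39.50) = 54970.00 cm³
ΣAȳ = (1920.00)(80.00) + (550.00)(5.00) + (550.00)(155.00) = 241600.00 cm³
x̄ = 54970.00 / 3020.00 = 18.20 cm
ȳ = 241600.00 / 3020.00 = 80.00 cm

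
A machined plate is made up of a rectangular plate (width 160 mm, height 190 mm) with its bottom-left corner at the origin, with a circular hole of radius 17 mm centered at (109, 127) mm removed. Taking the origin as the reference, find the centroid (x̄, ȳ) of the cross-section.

plate: A = 160 × 190 = 30400.00, centroid at (80.00, 95.00).
hole: A = −π·17² = -907.92, centroid at (109.00, 127.00).
ΣA = 29492.08 mm²
ΣAx̄ = (30400.00)(80.00) + (-907.92)(109.00) = 2333036.69 mm³
ΣAȳ = (30400.00)(95.00) + (-907.92)(127.00) = 2772694.12 mm³
x̄ = 2333036.69 / 29492.08 = 79.11 mm
ȳ = 2772694.12 / 29492.08 = 94.01 mm

x̄ = 79.11 mm, ȳ = 94.01 mm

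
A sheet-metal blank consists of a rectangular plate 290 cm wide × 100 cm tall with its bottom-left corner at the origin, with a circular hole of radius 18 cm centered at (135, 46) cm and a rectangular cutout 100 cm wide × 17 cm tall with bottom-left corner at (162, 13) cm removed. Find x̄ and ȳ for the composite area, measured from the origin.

x̄ = 141.05 cm, ȳ = 52.00 cm

plate: A = 290 × 100 = 29000.00, centroid at (145.00, 50.00).
hole 1: A = −π·18² = -1017.88, centroid at (135.00, 46.00).
hole 2: A = −(100 × 17) = -1700.00, centroid at (212.00, 21.50).
ΣA = 26282.12 cm², ΣAx̄ = 3707186.74 cm³, ΣAȳ = 1366627.70 cm³.
x̄ = 3707186.74/26282.12 = 141.05 cm; ȳ = 1366627.70/26282.12 = 52.00 cm.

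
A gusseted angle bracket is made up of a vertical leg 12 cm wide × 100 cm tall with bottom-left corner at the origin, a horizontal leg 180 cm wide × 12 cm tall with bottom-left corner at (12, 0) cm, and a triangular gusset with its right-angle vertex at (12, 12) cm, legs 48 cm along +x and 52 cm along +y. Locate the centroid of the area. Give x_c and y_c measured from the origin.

vertical leg: A = 12 × 100 = 1200.00, centroid at (6.00, 50.00).
horizontal leg: A = 180 × 12 = 2160.00, centroid at (102.00, 6.00).
gusset: A = ½·48·52 = 1248.00, centroid at (28.00, 29.33).
ΣA = 4608.00 cm²
ΣAx_c = (1200.00)(6.00) + (2160.00)(102.00) + (1248.00)(28.00) = 262464.00 cm³
ΣAy_c = (1200.00)(50.00) + (2160.00)(6.00) + (1248.00)(29.33) = 109568.00 cm³
x_c = 262464.00 / 4608.00 = 56.96 cm
y_c = 109568.00 / 4608.00 = 23.78 cm

x_c = 56.96 cm, y_c = 23.78 cm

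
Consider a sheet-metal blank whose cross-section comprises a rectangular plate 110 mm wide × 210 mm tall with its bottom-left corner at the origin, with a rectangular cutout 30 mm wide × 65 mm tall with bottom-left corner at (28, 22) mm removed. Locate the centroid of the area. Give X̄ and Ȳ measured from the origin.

X̄ = 56.11 mm, Ȳ = 109.66 mm

plate: A = 110 × 210 = 23100.00, centroid at (55.00, 105.00).
hole: A = −(30 × 65) = -1950.00, centroid at (43.00, 54.50).
ΣA = 21150.00 mm²
ΣAX̄ = (23100.00)(55.00) + (-1950.00)(43.00) = 1186650.00 mm³
ΣAȲ = (23100.00)(105.00) + (-1950.00)(54.50) = 2319225.00 mm³
X̄ = 1186650.00 / 21150.00 = 56.11 mm
Ȳ = 2319225.00 / 21150.00 = 109.66 mm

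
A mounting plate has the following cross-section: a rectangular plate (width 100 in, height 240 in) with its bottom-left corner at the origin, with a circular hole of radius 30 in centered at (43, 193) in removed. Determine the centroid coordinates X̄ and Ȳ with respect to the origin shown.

X̄ = 50.93 in, Ȳ = 110.25 in

Part | A | x̄ᵢ | ȳᵢ | A·x̄ᵢ | A·ȳᵢ
plate | 24000.00 | 50.00 | 120.00 | 1200000.00 | 2880000.00
hole | -2827.43 | 43.00 | 193.00 | -121579.64 | -545694.64
Σ | 21172.57 |  |  | 1078420.36 | 2334305.36
X̄ = 1078420.36 / 21172.57 = 50.93 in
Ȳ = 2334305.36 / 21172.57 = 110.25 in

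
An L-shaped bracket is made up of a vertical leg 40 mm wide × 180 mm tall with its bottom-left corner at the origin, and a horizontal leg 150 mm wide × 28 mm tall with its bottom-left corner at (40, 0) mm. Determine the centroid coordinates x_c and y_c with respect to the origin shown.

x_c = 55.00 mm, y_c = 62.00 mm

vertical leg: A = 40 × 180 = 7200.00, centroid at (20.00, 90.00).
horizontal leg: A = 150 × 28 = 4200.00, centroid at (115.00, 14.00).
ΣA = 11400.00 mm²
ΣAx_c = (7200.00)(20.00) + (4200.00)(115.00) = 627000.00 mm³
ΣAy_c = (7200.00)(90.00) + (4200.00)(14.00) = 706800.00 mm³
x_c = 627000.00 / 11400.00 = 55.00 mm
y_c = 706800.00 / 11400.00 = 62.00 mm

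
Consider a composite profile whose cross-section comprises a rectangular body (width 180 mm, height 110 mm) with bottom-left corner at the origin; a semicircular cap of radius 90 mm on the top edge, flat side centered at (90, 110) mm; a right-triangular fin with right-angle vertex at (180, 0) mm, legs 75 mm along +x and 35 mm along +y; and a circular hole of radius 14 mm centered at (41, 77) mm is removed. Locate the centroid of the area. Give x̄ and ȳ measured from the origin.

x̄ = 95.45 mm, ȳ = 88.58 mm

Part | A | x̄ᵢ | ȳᵢ | A·x̄ᵢ | A·ȳᵢ
rectangular body | 19800.00 | 90.00 | 55.00 | 1782000.00 | 1089000.00
semicircular top | 12723.45 | 90.00 | 148.20 | 1145110.52 | 1885579.53
triangular fin | 1312.50 | 205.00 | 11.67 | 269062.50 | 15312.50
hole | -615.75 | 41.00 | 77.00 | -25245.84 | -47412.92
Σ | 33220.20 |  |  | 3170927.18 | 2942479.11
x̄ = 3170927.18 / 33220.20 = 95.45 mm
ȳ = 2942479.11 / 33220.20 = 88.58 mm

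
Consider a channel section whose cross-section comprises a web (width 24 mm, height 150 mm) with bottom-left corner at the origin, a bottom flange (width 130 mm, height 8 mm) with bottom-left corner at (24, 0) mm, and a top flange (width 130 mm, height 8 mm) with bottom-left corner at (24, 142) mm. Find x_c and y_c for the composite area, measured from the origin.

Part | A | x̄ᵢ | ȳᵢ | A·x̄ᵢ | A·ȳᵢ
web | 3600.00 | 12.00 | 75.00 | 43200.00 | 270000.00
bottom flange | 1040.00 | 89.00 | 4.00 | 92560.00 | 4160.00
top flange | 1040.00 | 89.00 | 146.00 | 92560.00 | 151840.00
Σ | 5680.00 |  |  | 228320.00 | 426000.00
x_c = 228320.00 / 5680.00 = 40.20 mm
y_c = 426000.00 / 5680.00 = 75.00 mm

x_c = 40.20 mm, y_c = 75.00 mm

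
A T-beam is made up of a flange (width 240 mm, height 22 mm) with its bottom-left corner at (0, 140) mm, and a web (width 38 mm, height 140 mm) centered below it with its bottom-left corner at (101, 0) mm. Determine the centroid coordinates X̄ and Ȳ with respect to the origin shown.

X̄ = 120.00 mm, Ȳ = 110.35 mm

web: A = 38 × 140 = 5320.00, centroid at (120.00, 70.00).
flange: A = 240 × 22 = 5280.00, centroid at (120.00, 151.00).
ΣA = 10600.00 mm², ΣAX̄ = 1272000.00 mm³, ΣAȲ = 1169680.00 mm³.
X̄ = 1272000.00/10600.00 = 120.00 mm; Ȳ = 1169680.00/10600.00 = 110.35 mm.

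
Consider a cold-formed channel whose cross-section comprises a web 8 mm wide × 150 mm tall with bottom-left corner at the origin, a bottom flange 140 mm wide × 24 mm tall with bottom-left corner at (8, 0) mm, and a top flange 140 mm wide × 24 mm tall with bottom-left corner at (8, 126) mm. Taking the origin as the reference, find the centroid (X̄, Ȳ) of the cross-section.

web: A = 8 × 150 = 1200.00, centroid at (4.00, 75.00).
bottom flange: A = 140 × 24 = 3360.00, centroid at (78.00, 12.00).
top flange: A = 140 × 24 = 3360.00, centroid at (78.00, 138.00).
ΣA = 7920.00 mm²
ΣAX̄ = (1200.00)(4.00) + (3360.00)(78.00) + (3360.00)(78.00) = 528960.00 mm³
ΣAȲ = (1200.00)(75.00) + (3360.00)(12.00) + (3360.00)(138.00) = 594000.00 mm³
X̄ = 528960.00 / 7920.00 = 66.79 mm
Ȳ = 594000.00 / 7920.00 = 75.00 mm

X̄ = 66.79 mm, Ȳ = 75.00 mm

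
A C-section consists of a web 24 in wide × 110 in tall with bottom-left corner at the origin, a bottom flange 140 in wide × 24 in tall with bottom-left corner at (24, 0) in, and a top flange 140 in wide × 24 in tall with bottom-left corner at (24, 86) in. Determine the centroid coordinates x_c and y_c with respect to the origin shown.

x_c = 70.87 in, y_c = 55.00 in

web: A = 24 × 110 = 2640.00, centroid at (12.00, 55.00).
bottom flange: A = 140 × 24 = 3360.00, centroid at (94.00, 12.00).
top flange: A = 140 × 24 = 3360.00, centroid at (94.00, 98.00).
ΣA = 9360.00 in², ΣAx_c = 663360.00 in³, ΣAy_c = 514800.00 in³.
x_c = 663360.00/9360.00 = 70.87 in; y_c = 514800.00/9360.00 = 55.00 in.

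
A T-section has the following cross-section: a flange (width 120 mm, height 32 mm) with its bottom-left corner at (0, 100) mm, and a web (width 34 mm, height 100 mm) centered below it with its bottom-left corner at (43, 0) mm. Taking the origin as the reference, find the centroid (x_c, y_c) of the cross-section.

x_c = 60.00 mm, y_c = 85.01 mm

web: A = 34 × 100 = 3400.00, centroid at (60.00, 50.00).
flange: A = 120 × 32 = 3840.00, centroid at (60.00, 116.00).
ΣA = 7240.00 mm², ΣAx_c = 434400.00 mm³, ΣAy_c = 615440.00 mm³.
x_c = 434400.00/7240.00 = 60.00 mm; y_c = 615440.00/7240.00 = 85.01 mm.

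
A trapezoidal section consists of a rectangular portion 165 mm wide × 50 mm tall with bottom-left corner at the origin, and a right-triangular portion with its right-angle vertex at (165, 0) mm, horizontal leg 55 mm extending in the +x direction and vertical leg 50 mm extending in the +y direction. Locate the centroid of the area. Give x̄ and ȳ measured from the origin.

x̄ = 96.90 mm, ȳ = 23.81 mm

rectangular portion: A = 165 × 50 = 8250.00, centroid at (82.50, 25.00).
triangular portion: A = ½·55·50 = 1375.00, centroid at (183.33, 16.67).
ΣA = 9625.00 mm², ΣAx̄ = 932708.33 mm³, ΣAȳ = 229166.67 mm³.
x̄ = 932708.33/9625.00 = 96.90 mm; ȳ = 229166.67/9625.00 = 23.81 mm.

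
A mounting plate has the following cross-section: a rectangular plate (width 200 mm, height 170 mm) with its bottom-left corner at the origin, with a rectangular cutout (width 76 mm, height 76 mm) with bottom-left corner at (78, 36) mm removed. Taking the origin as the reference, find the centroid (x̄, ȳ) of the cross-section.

x̄ = 96.73 mm, ȳ = 87.25 mm

plate: A = 200 × 170 = 34000.00, centroid at (100.00, 85.00).
hole: A = −(76 × 76) = -5776.00, centroid at (116.00, 74.00).
ΣA = 28224.00 mm²
ΣAx̄ = (34000.00)(100.00) + (-5776.00)(116.00) = 2729984.00 mm³
ΣAȳ = (34000.00)(85.00) + (-5776.00)(74.00) = 2462576.00 mm³
x̄ = 2729984.00 / 28224.00 = 96.73 mm
ȳ = 2462576.00 / 28224.00 = 87.25 mm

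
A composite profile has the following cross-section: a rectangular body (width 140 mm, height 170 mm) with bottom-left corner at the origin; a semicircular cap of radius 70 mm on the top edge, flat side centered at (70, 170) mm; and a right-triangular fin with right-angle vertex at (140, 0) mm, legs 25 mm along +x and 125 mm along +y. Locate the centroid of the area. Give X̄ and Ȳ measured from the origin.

X̄ = 73.70 mm, Ȳ = 109.66 mm

rectangular body: A = 140 × 170 = 23800.00, centroid at (70.00, 85.00).
semicircular top: A = ½π·70² = 7696.90, centroid at (70.00, 199.71).
triangular fin: A = ½·25·125 = 1562.50, centroid at (148.33, 41.67).
ΣA = 33059.40 mm², ΣAX̄ = 2436553.97 mm³, ΣAȲ = 3625244.17 mm³.
X̄ = 2436553.97/33059.40 = 73.70 mm; Ȳ = 3625244.17/33059.40 = 109.66 mm.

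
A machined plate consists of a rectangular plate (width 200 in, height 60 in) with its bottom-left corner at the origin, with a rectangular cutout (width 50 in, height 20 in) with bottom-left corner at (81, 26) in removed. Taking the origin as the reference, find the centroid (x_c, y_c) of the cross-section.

plate: A = 200 × 60 = 12000.00, centroid at (100.00, 30.00).
hole: A = −(50 × 20) = -1000.00, centroid at (106.00, 36.00).
ΣA = 11000.00 in²
ΣAx_c = (12000.00)(100.00) + (-1000.00)(106.00) = 1094000.00 in³
ΣAy_c = (12000.00)(30.00) + (-1000.00)(36.00) = 324000.00 in³
x_c = 1094000.00 / 11000.00 = 99.45 in
y_c = 324000.00 / 11000.00 = 29.45 in

x_c = 99.45 in, y_c = 29.45 in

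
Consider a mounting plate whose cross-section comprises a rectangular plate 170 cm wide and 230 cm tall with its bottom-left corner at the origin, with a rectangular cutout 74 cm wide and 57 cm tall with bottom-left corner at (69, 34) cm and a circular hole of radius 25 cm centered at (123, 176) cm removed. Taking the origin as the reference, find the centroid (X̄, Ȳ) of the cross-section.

X̄ = 80.04 cm, Ȳ = 118.09 cm

plate: A = 170 × 230 = 39100.00, centroid at (85.00, 115.00).
hole 1: A = −(74 × 57) = -4218.00, centroid at (106.00, 62.50).
hole 2: A = −π·25² = -1963.50, centroid at (123.00, 176.00).
ΣA = 32918.50 cm²
ΣAX̄ = (39100.00)(85.00) + (-4218.00)(106.00) + (-1963.50)(123.00) = 2634882.06 cm³
ΣAȲ = (39100.00)(115.00) + (-4218.00)(62.50) + (-1963.50)(176.00) = 3887299.81 cm³
X̄ = 2634882.06 / 32918.50 = 80.04 cm
Ȳ = 3887299.81 / 32918.50 = 118.09 cm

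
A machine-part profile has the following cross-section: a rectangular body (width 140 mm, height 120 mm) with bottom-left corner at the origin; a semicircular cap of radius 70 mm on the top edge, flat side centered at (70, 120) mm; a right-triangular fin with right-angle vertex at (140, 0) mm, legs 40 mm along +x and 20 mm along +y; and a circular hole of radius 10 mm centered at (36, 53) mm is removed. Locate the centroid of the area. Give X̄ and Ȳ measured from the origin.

X̄ = 71.79 mm, Ȳ = 87.31 mm

Part | A | x̄ᵢ | ȳᵢ | A·x̄ᵢ | A·ȳᵢ
rectangular body | 16800.00 | 70.00 | 60.00 | 1176000.00 | 1008000.00
semicircular top | 7696.90 | 70.00 | 149.71 | 538783.14 | 1152294.91
triangular fin | 400.00 | 153.33 | 6.67 | 61333.33 | 2666.67
hole | -314.16 | 36.00 | 53.00 | -11309.73 | -16650.44
Σ | 24582.74 |  |  | 1764806.74 | 2146311.13
X̄ = 1764806.74 / 24582.74 = 71.79 mm
Ȳ = 2146311.13 / 24582.74 = 87.31 mm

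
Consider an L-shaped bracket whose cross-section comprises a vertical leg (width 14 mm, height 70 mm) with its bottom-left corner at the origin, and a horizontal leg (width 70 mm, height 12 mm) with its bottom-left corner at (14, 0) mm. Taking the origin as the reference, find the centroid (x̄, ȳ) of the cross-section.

Part | A | x̄ᵢ | ȳᵢ | A·x̄ᵢ | A·ȳᵢ
vertical leg | 980.00 | 7.00 | 35.00 | 6860.00 | 34300.00
horizontal leg | 840.00 | 49.00 | 6.00 | 41160.00 | 5040.00
Σ | 1820.00 |  |  | 48020.00 | 39340.00
x̄ = 48020.00 / 1820.00 = 26.38 mm
ȳ = 39340.00 / 1820.00 = 21.62 mm

x̄ = 26.38 mm, ȳ = 21.62 mm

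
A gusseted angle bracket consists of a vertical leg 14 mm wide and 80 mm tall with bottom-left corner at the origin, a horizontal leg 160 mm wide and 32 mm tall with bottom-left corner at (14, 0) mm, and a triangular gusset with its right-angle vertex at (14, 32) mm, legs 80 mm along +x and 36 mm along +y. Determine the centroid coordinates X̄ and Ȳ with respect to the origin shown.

X̄ = 71.31 mm, Ȳ = 24.75 mm

Part | A | x̄ᵢ | ȳᵢ | A·x̄ᵢ | A·ȳᵢ
vertical leg | 1120.00 | 7.00 | 40.00 | 7840.00 | 44800.00
horizontal leg | 5120.00 | 94.00 | 16.00 | 481280.00 | 81920.00
gusset | 1440.00 | 40.67 | 44.00 | 58560.00 | 63360.00
Σ | 7680.00 |  |  | 547680.00 | 190080.00
X̄ = 547680.00 / 7680.00 = 71.31 mm
Ȳ = 190080.00 / 7680.00 = 24.75 mm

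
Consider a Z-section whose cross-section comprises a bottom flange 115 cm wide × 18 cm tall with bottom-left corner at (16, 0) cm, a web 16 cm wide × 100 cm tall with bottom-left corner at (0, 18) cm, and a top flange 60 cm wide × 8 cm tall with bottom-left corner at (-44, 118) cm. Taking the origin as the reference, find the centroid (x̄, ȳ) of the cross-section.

x̄ = 38.13 cm, ȳ = 44.82 cm

bottom flange: A = 115 × 18 = 2070.00, centroid at (73.50, 9.00).
web: A = 16 × 100 = 1600.00, centroid at (8.00, 68.00).
top flange: A = 60 × 8 = 480.00, centroid at (-14.00, 122.00).
ΣA = 4150.00 cm², ΣAx̄ = 158225.00 cm³, ΣAȳ = 185990.00 cm³.
x̄ = 158225.00/4150.00 = 38.13 cm; ȳ = 185990.00/4150.00 = 44.82 cm.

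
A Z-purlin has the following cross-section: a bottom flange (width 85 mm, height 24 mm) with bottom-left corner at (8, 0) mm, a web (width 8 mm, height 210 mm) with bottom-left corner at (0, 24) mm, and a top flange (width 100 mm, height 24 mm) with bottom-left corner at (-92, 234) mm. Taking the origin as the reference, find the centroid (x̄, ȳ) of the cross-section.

bottom flange: A = 85 × 24 = 2040.00, centroid at (50.50, 12.00).
web: A = 8 × 210 = 1680.00, centroid at (4.00, 129.00).
top flange: A = 100 × 24 = 2400.00, centroid at (-42.00, 246.00).
ΣA = 6120.00 mm²
ΣAx̄ = (2040.00)(50.50) + (1680.00)(4.00) + (2400.00)(-42.00) = 8940.00 mm³
ΣAȳ = (2040.00)(12.00) + (1680.00)(129.00) + (2400.00)(246.00) = 831600.00 mm³
x̄ = 8940.00 / 6120.00 = 1.46 mm
ȳ = 831600.00 / 6120.00 = 135.88 mm

x̄ = 1.46 mm, ȳ = 135.88 mm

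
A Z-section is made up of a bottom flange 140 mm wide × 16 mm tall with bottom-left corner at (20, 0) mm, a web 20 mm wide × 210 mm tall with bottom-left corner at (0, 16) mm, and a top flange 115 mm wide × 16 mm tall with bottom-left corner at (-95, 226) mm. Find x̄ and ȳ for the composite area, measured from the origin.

bottom flange: A = 140 × 16 = 2240.00, centroid at (90.00, 8.00).
web: A = 20 × 210 = 4200.00, centroid at (10.00, 121.00).
top flange: A = 115 × 16 = 1840.00, centroid at (-37.50, 234.00).
ΣA = 8280.00 mm², ΣAx̄ = 174600.00 mm³, ΣAȳ = 956680.00 mm³.
x̄ = 174600.00/8280.00 = 21.09 mm; ȳ = 956680.00/8280.00 = 115.54 mm.

x̄ = 21.09 mm, ȳ = 115.54 mm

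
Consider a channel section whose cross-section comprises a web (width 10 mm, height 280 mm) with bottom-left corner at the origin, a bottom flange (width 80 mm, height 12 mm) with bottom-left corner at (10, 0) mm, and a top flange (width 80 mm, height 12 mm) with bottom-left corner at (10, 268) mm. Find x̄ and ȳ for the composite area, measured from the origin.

web: A = 10 × 280 = 2800.00, centroid at (5.00, 140.00).
bottom flange: A = 80 × 12 = 960.00, centroid at (50.00, 6.00).
top flange: A = 80 × 12 = 960.00, centroid at (50.00, 274.00).
ΣA = 4720.00 mm²
ΣAx̄ = (2800.00)(5.00) + (960.00)(50.00) + (960.00)(50.00) = 110000.00 mm³
ΣAȳ = (2800.00)(140.00) + (960.00)(6.00) + (960.00)(274.00) = 660800.00 mm³
x̄ = 110000.00 / 4720.00 = 23.31 mm
ȳ = 660800.00 / 4720.00 = 140.00 mm

x̄ = 23.31 mm, ȳ = 140.00 mm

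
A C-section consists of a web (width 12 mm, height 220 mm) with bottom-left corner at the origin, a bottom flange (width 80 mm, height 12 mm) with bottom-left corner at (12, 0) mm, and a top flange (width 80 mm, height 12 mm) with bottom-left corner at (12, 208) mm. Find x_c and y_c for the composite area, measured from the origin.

x_c = 25.37 mm, y_c = 110.00 mm

web: A = 12 × 220 = 2640.00, centroid at (6.00, 110.00).
bottom flange: A = 80 × 12 = 960.00, centroid at (52.00, 6.00).
top flange: A = 80 × 12 = 960.00, centroid at (52.00, 214.00).
ΣA = 4560.00 mm², ΣAx_c = 115680.00 mm³, ΣAy_c = 501600.00 mm³.
x_c = 115680.00/4560.00 = 25.37 mm; y_c = 501600.00/4560.00 = 110.00 mm.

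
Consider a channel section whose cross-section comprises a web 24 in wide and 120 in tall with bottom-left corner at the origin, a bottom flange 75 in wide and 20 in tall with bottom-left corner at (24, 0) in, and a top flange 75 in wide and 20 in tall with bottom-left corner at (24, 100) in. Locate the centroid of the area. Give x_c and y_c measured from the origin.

web: A = 24 × 120 = 2880.00, centroid at (12.00, 60.00).
bottom flange: A = 75 × 20 = 1500.00, centroid at (61.50, 10.00).
top flange: A = 75 × 20 = 1500.00, centroid at (61.50, 110.00).
ΣA = 5880.00 in², ΣAx_c = 219060.00 in³, ΣAy_c = 352800.00 in³.
x_c = 219060.00/5880.00 = 37.26 in; y_c = 352800.00/5880.00 = 60.00 in.

x_c = 37.26 in, y_c = 60.00 in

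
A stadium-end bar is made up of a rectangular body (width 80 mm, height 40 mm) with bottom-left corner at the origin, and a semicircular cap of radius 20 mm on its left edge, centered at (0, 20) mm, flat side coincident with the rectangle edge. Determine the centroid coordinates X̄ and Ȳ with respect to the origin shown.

Part | A | x̄ᵢ | ȳᵢ | A·x̄ᵢ | A·ȳᵢ
rectangular body | 3200.00 | 40.00 | 20.00 | 128000.00 | 64000.00
semicircular end | 628.32 | -8.49 | 20.00 | -5333.33 | 12566.37
Σ | 3828.32 |  |  | 122666.67 | 76566.37
X̄ = 122666.67 / 3828.32 = 32.04 mm
Ȳ = 76566.37 / 3828.32 = 20.00 mm

X̄ = 32.04 mm, Ȳ = 20.00 mm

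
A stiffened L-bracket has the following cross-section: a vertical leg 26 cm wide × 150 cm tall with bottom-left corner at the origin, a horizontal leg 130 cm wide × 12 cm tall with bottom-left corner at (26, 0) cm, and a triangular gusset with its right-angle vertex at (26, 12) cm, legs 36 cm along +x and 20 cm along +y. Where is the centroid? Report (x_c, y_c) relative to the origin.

x_c = 35.45 cm, y_c = 53.02 cm

vertical leg: A = 26 × 150 = 3900.00, centroid at (13.00, 75.00).
horizontal leg: A = 130 × 12 = 1560.00, centroid at (91.00, 6.00).
gusset: A = ½·36·20 = 360.00, centroid at (38.00, 18.67).
ΣA = 5820.00 cm²
ΣAx_c = (3900.00)(13.00) + (1560.00)(91.00) + (360.00)(38.00) = 206340.00 cm³
ΣAy_c = (3900.00)(75.00) + (1560.00)(6.00) + (360.00)(18.67) = 308580.00 cm³
x_c = 206340.00 / 5820.00 = 35.45 cm
y_c = 308580.00 / 5820.00 = 53.02 cm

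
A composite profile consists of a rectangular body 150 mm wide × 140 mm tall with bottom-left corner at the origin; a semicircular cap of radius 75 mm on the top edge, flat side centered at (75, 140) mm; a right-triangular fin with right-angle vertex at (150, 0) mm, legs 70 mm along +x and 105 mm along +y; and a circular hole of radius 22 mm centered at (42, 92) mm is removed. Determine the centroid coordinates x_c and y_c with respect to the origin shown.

x_c = 87.86 mm, y_c = 93.06 mm

Part | A | x̄ᵢ | ȳᵢ | A·x̄ᵢ | A·ȳᵢ
rectangular body | 21000.00 | 75.00 | 70.00 | 1575000.00 | 1470000.00
semicircular top | 8835.73 | 75.00 | 171.83 | 662679.70 | 1518252.11
triangular fin | 3675.00 | 173.33 | 35.00 | 637000.00 | 128625.00
hole | -1520.53 | 42.00 | 92.00 | -63862.30 | -139888.84
Σ | 31990.20 |  |  | 2810817.40 | 2976988.27
x_c = 2810817.40 / 31990.20 = 87.86 mm
y_c = 2976988.27 / 31990.20 = 93.06 mm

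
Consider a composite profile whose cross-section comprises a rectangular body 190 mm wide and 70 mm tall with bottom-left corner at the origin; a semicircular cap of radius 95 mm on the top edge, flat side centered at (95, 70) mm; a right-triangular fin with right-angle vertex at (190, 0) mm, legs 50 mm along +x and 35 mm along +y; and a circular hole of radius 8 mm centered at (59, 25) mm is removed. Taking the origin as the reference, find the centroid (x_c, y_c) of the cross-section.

x_c = 98.73 mm, y_c = 72.28 mm

Part | A | x̄ᵢ | ȳᵢ | A·x̄ᵢ | A·ȳᵢ
rectangular body | 13300.00 | 95.00 | 35.00 | 1263500.00 | 465500.00
semicircular top | 14176.44 | 95.00 | 110.32 | 1346761.50 | 1563933.91
triangular fin | 875.00 | 206.67 | 11.67 | 180833.33 | 10208.33
hole | -201.06 | 59.00 | 25.00 | -11862.65 | -5026.55
Σ | 28150.37 |  |  | 2779232.18 | 2034615.70
x_c = 2779232.18 / 28150.37 = 98.73 mm
y_c = 2034615.70 / 28150.37 = 72.28 mm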